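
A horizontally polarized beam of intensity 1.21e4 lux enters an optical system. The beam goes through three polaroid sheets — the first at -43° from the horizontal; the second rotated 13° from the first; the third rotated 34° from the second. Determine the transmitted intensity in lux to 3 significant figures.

I ≈ 4220 lux

I₁ = 1.21e4 lux · cos²(43°) = 6472 lux.
I₂ = I₁ · cos²(13°) = 6472 · 0.9494 = 6145 lux.
I₃ = I₂ · cos²(34°) = 6145 · 0.6873 = 4223 lux.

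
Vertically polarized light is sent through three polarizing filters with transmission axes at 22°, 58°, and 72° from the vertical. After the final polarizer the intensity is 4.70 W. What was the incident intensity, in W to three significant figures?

I₁ = I₀ cos²(22° − 0°) = I₀ cos²(22°) = 0.8597 I₀.
I₂ = I₁ cos²(58° − 22°) = 0.8597 I₀ · cos²(36°) = 0.5627 I₀.
I₃ = I₂ cos²(72° − 58°) = 0.5627 I₀ · cos²(14°) = 0.5297 I₀.
So 4.70 W = 0.5297 I₀, giving I₀ = 4.70/0.5297 = 8.872 W.

I₀ ≈ 8.87 W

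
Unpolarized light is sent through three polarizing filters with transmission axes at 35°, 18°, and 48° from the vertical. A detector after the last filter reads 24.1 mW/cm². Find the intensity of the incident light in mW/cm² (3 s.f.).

I₀ ≈ 70.3 mW/cm²

Unpolarized light through the first polarizer → I₁ = ½ I₀, now polarized at 35°.
I₂ = I₁ cos²(18° − 35°) = 0.5 I₀ · cos²(17°) = 0.4573 I₀.
I₃ = I₂ cos²(48° − 18°) = 0.4573 I₀ · cos²(30°) = 0.3429 I₀.
So 24.1 mW/cm² = 0.3429 I₀, giving I₀ = 24.1/0.3429 = 70.27 mW/cm².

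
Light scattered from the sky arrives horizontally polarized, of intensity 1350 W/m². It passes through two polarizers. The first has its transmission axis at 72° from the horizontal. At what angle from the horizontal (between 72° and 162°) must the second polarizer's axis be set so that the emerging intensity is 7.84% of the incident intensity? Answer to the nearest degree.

θ ≈ 97°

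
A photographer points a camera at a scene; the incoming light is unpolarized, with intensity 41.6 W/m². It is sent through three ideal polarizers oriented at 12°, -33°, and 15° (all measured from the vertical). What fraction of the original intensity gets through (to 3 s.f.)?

Unpolarized light through the first polarizer → I₁ = 41.6 W/m²/2 = 20.8 W/m², polarized at 12°.
I₂ = I₁ · cos²(45°) = 20.8 · 0.5 = 10.4 W/m².
I₃ = I₂ · cos²(48°) = 10.4 · 0.4477 = 4.656 W/m².
Transmitted fraction = 0.1119.

I/I₀ ≈ 0.112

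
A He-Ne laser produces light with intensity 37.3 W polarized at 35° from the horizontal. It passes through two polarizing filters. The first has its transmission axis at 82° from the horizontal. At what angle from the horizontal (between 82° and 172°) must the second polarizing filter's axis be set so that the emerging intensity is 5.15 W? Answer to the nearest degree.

I₁ = I₀ cos²(82° − 35°) = I₀ cos²(47°) = 0.4651 I₀.
Target fraction: 5.15 / 37.3 W = 0.1381 of I₀.
Need I₂/I₀ = 0.1381, so cos²(θ − 82°) = 0.1381 / 0.4651 = 0.2968.
θ − 82° = arccos(√0.2968) = 57.0°, giving θ ≈ 82 + 57.0 = 139.0°.

θ ≈ 139°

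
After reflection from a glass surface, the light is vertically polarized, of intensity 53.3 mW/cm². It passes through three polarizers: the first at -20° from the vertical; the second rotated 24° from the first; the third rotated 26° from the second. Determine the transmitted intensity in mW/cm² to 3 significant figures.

I ≈ 31.7 mW/cm²

I₁ = 53.3 mW/cm² · cos²(20°) = 47.07 mW/cm².
I₂ = I₁ · cos²(24°) = 47.07 · 0.8346 = 39.28 mW/cm².
I₃ = I₂ · cos²(26°) = 39.28 · 0.8078 = 31.73 mW/cm².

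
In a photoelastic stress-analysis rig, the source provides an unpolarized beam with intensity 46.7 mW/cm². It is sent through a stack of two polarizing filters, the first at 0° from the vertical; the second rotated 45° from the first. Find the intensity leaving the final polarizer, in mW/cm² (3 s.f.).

I ≈ 11.7 mW/cm²

Unpolarized light through the first polarizer → I₁ = 46.7 mW/cm²/2 = 23.35 mW/cm², polarized at 0°.
I₂ = I₁ · cos²(45°) = 23.35 · 0.5 = 11.68 mW/cm².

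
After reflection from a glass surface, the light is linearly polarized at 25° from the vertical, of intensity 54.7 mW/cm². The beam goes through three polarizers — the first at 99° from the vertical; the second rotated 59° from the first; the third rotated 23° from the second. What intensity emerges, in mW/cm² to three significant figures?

I₁ = 54.7 mW/cm² · cos²(74°) = 4.156 mW/cm².
I₂ = I₁ · cos²(59°) = 4.156 · 0.2653 = 1.102 mW/cm².
I₃ = I₂ · cos²(23°) = 1.102 · 0.8473 = 0.9341 mW/cm².

I ≈ 0.934 mW/cm²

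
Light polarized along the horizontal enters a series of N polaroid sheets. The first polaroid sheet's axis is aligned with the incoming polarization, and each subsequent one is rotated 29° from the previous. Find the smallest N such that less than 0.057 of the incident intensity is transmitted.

First polarizer is aligned with the polarization: full transmission.
Each further stage multiplies by cos²(29°) = 0.765.
After N polarizers: T = 0.765^(N−1). Require T < 0.057 ⇒ N−1 > ln(0.057)/ln(0.765) = 10.69, so N−1 ≥ 11 and N = 12.
Check: N=12 gives T = 0.05248 < 0.057; N=11 gives T = 0.06861.

N = 12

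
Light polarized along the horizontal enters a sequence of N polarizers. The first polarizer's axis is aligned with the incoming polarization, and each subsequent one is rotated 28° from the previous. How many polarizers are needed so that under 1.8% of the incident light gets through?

First polarizer is aligned with the polarization: full transmission.
Each further stage multiplies by cos²(28°) = 0.7796.
After N polarizers: T = 0.7796^(N−1). Require T < 0.018 ⇒ N−1 > ln(0.018)/ln(0.7796) = 16.14, so N−1 ≥ 17 and N = 18.
Check: N=18 gives T = 0.01451 < 0.018; N=17 gives T = 0.01862.

N = 18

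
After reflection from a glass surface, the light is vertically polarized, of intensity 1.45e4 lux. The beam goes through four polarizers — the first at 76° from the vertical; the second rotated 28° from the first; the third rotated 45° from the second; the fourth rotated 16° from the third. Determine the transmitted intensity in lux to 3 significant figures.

I ≈ 306 lux

I₁ = 1.45e4 lux · cos²(76°) = 848.6 lux.
I₂ = I₁ · cos²(28°) = 848.6 · 0.7796 = 661.6 lux.
I₃ = I₂ · cos²(45°) = 661.6 · 0.5 = 330.8 lux.
I₄ = I₃ · cos²(16°) = 330.8 · 0.924 = 305.7 lux.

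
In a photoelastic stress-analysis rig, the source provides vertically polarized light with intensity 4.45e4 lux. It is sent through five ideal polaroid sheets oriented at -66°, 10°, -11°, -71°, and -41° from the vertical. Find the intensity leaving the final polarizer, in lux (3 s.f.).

I₁ = 4.45e4 lux · cos²(66°) = 7362 lux.
I₂ = I₁ · cos²(76°) = 7362 · 0.05853 = 430.9 lux.
I₃ = I₂ · cos²(21°) = 430.9 · 0.8716 = 375.5 lux.
I₄ = I₃ · cos²(60°) = 375.5 · 0.25 = 93.88 lux.
I₅ = I₄ · cos²(30°) = 93.88 · 0.75 = 70.41 lux.

I ≈ 70.4 lux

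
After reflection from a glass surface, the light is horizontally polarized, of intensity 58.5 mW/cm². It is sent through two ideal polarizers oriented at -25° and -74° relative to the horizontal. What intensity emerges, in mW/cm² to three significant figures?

I ≈ 20.7 mW/cm²

I₁ = 58.5 mW/cm² · cos²(25°) = 48.05 mW/cm².
I₂ = I₁ · cos²(49°) = 48.05 · 0.4304 = 20.68 mW/cm².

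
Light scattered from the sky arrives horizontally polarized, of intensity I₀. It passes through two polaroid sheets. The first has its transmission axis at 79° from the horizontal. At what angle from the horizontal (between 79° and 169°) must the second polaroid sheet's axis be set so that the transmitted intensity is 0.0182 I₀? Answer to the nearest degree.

I₁ = I₀ cos²(79° − 0°) = I₀ cos²(79°) = 0.03641 I₀.
Need I₂/I₀ = 0.0182, so cos²(θ − 79°) = 0.0182 / 0.03641 = 0.4999.
θ − 79° = arccos(√0.4999) = 45.0°, giving θ ≈ 79 + 45.0 = 124.0°.

θ ≈ 124°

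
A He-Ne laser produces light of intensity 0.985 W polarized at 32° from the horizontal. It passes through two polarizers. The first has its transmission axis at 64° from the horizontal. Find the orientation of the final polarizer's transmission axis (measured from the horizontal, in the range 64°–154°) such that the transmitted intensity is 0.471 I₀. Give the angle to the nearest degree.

θ ≈ 100°

I₁ = I₀ cos²(64° − 32°) = I₀ cos²(32°) = 0.7192 I₀.
Need I₂/I₀ = 0.471, so cos²(θ − 64°) = 0.471 / 0.7192 = 0.6549.
θ − 64° = arccos(√0.6549) = 36.0°, giving θ ≈ 64 + 36.0 = 100.0°.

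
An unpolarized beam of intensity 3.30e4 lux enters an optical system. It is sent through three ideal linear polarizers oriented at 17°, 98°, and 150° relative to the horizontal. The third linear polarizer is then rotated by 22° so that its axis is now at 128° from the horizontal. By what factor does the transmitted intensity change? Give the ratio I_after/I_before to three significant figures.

I_new/I_old ≈ 1.98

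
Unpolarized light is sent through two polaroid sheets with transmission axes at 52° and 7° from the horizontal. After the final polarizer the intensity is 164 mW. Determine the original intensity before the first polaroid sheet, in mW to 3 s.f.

Unpolarized light through the first polarizer → I₁ = ½ I₀, now polarized at 52°.
I₂ = I₁ cos²(7° − 52°) = 0.5 I₀ · cos²(45°) = 0.25 I₀.
So 164 mW = 0.25 I₀, giving I₀ = 164/0.25 = 656 mW.

I₀ ≈ 656 mW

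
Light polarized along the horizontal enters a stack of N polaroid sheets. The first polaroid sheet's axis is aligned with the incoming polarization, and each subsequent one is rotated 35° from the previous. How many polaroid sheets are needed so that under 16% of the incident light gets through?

N = 6

First polarizer is aligned with the polarization: full transmission.
Each further stage multiplies by cos²(35°) = 0.671.
After N polarizers: T = 0.671^(N−1). Require T < 0.16 ⇒ N−1 > ln(0.16)/ln(0.671) = 4.59, so N−1 ≥ 5 and N = 6.
Check: N=6 gives T = 0.136 < 0.16; N=5 gives T = 0.2027.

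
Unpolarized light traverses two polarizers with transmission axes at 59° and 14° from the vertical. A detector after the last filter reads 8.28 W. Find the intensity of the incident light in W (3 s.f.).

I₀ ≈ 33.1 W

Unpolarized light through the first polarizer → I₁ = ½ I₀, now polarized at 59°.
I₂ = I₁ cos²(14° − 59°) = 0.5 I₀ · cos²(45°) = 0.25 I₀.
So 8.28 W = 0.25 I₀, giving I₀ = 8.28/0.25 = 33.12 W.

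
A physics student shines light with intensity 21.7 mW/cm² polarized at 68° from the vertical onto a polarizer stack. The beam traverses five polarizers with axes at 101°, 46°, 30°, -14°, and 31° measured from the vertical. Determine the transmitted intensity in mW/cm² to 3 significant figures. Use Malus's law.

By Malus's law, I₁ = 21.7 mW/cm² · cos²(33°) = 15.26 mW/cm².
I₂ = I₁ · cos²(55°) = 15.26 · 0.329 = 5.021 mW/cm².
I₃ = I₂ · cos²(16°) = 5.021 · 0.924 = 4.64 mW/cm².
I₄ = I₃ · cos²(44°) = 4.64 · 0.5174 = 2.401 mW/cm².
I₅ = I₄ · cos²(45°) = 2.401 · 0.5 = 1.2 mW/cm².

I ≈ 1.20 mW/cm²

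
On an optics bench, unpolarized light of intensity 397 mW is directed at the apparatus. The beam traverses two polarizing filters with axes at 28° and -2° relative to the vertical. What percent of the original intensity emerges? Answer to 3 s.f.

Unpolarized light through the first polarizer → I₁ = 397 mW/2 = 198.5 mW, polarized at 28°.
I₂ = I₁ · cos²(30°) = 198.5 · 0.75 = 148.9 mW.
That is 37.5% of the incident intensity.

≈ 37.5%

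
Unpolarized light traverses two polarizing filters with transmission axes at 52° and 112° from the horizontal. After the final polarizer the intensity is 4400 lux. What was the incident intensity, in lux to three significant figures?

I₀ ≈ 3.52e4 lux

Unpolarized light through the first polarizer → I₁ = ½ I₀, now polarized at 52°.
I₂ = I₁ cos²(112° − 52°) = 0.5 I₀ · cos²(60°) = 0.125 I₀.
So 4400 lux = 0.125 I₀, giving I₀ = 4400/0.125 = 3.52e+04 lux.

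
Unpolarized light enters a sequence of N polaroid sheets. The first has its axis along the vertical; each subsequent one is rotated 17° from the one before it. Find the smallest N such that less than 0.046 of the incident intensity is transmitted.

First polarizer halves the unpolarized light: factor 1/2.
Each further stage multiplies by cos²(17°) = 0.9145.
After N polarizers: T = 0.5·0.9145^(N−1). Require T < 0.046 ⇒ N−1 > ln(0.046/0.5)/ln(0.9145) = 26.70, so N−1 ≥ 27 and N = 28.
Check: N=28 gives T = 0.04479 < 0.046; N=27 gives T = 0.04898.

N = 28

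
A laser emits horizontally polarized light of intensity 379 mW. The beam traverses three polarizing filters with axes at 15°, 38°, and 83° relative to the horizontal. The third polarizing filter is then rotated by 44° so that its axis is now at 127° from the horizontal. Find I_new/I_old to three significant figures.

I_new/I_old ≈ 0.000609

Before rotation:
By Malus's law, I₁ = I₀ cos²(15° − 0°) = I₀ cos²(15°) = 0.933 I₀.
I₂ = I₁ cos²(38° − 15°) = 0.933 I₀ · cos²(23°) = 0.7906 I₀.
I₃ = I₂ cos²(83° − 38°) = 0.7906 I₀ · cos²(45°) = 0.3953 I₀.
After rotation:
I₁ = I₀ cos²(15° − 0°) = I₀ cos²(15°) = 0.933 I₀.
I₂ = I₁ cos²(38° − 15°) = 0.933 I₀ · cos²(23°) = 0.7906 I₀.
I₃ = I₂ cos²(127° − 38°) = 0.7906 I₀ · cos²(89°) = 0.0002408 I₀.
Ratio = 0.0002408 / 0.3953 = 0.0006092.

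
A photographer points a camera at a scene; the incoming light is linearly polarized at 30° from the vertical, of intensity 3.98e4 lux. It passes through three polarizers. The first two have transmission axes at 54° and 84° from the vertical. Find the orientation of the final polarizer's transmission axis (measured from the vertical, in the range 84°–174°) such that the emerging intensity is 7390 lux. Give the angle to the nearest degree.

θ ≈ 141°

I₁ = I₀ cos²(54° − 30°) = I₀ cos²(24°) = 0.8346 I₀.
I₂ = I₁ cos²(84° − 54°) = 0.8346 I₀ · cos²(30°) = 0.6259 I₀.
Target fraction: 7390 / 3.98e4 lux = 0.1857 of I₀.
Need I₃/I₀ = 0.1857, so cos²(θ − 84°) = 0.1857 / 0.6259 = 0.2966.
θ − 84° = arccos(√0.2966) = 57.0°, giving θ ≈ 84 + 57.0 = 141.0°.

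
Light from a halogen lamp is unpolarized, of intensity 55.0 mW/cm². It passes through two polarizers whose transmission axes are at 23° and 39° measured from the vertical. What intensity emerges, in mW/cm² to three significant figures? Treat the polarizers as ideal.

I ≈ 25.4 mW/cm²

Unpolarized light through the first polarizer → I₁ = 55.0 mW/cm²/2 = 27.5 mW/cm², polarized at 23°.
I₂ = I₁ · cos²(16°) = 27.5 · 0.924 = 25.41 mW/cm².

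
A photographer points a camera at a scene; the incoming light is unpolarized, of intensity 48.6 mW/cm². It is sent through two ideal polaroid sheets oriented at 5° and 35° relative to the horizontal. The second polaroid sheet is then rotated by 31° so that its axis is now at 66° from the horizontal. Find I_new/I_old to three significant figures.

Before rotation:
Unpolarized light through the first polarizer → I₁ = ½ I₀, now polarized at 5°.
I₂ = I₁ cos²(35° − 5°) = 0.5 I₀ · cos²(30°) = 0.375 I₀.
After rotation:
Unpolarized light through the first polarizer → I₁ = ½ I₀, now polarized at 5°.
I₂ = I₁ cos²(66° − 5°) = 0.5 I₀ · cos²(61°) = 0.1175 I₀.
Ratio = 0.1175 / 0.375 = 0.3134.

I_new/I_old ≈ 0.313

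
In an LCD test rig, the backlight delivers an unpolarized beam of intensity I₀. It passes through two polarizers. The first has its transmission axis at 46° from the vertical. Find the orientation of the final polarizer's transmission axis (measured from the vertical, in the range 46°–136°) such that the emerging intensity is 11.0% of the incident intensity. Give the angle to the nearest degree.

Unpolarized light through the first polarizer → I₁ = ½ I₀, now polarized at 46°.
Need I₂/I₀ = 0.11, so cos²(θ − 46°) = 0.11 / 0.5 = 0.22.
θ − 46° = arccos(√0.22) = 62.0°, giving θ ≈ 46 + 62.0 = 108.0°.

θ ≈ 108°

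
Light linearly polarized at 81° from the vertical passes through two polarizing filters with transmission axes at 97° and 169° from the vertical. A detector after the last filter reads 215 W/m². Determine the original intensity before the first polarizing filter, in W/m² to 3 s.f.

I₀ ≈ 2440 W/m²

By Malus's law, I₁ = I₀ cos²(97° − 81°) = I₀ cos²(16°) = 0.924 I₀.
I₂ = I₁ cos²(169° − 97°) = 0.924 I₀ · cos²(72°) = 0.08824 I₀.
So 215 W/m² = 0.08824 I₀, giving I₀ = 215/0.08824 = 2437 W/m².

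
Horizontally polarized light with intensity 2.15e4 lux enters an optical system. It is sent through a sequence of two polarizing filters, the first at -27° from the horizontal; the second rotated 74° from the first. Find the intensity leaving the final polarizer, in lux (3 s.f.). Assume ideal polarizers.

I ≈ 1300 lux

By Malus's law, I₁ = 2.15e4 lux · cos²(27°) = 1.707e+04 lux.
I₂ = I₁ · cos²(74°) = 1.707e+04 · 0.07598 = 1297 lux.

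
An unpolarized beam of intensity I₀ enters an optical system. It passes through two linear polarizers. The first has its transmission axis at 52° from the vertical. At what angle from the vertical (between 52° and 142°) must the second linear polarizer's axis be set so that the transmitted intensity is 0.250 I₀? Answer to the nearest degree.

θ ≈ 97°

Unpolarized light through the first polarizer → I₁ = ½ I₀, now polarized at 52°.
Need I₂/I₀ = 0.25, so cos²(θ − 52°) = 0.25 / 0.5 = 0.5.
θ − 52° = arccos(√0.5) = 45.0°, giving θ ≈ 52 + 45.0 = 97.0°.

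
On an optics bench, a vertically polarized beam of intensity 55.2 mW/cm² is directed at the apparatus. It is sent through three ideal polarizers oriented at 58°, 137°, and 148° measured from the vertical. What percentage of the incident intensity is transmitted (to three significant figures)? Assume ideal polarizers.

By Malus's law, I₁ = 55.2 mW/cm² · cos²(58°) = 15.5 mW/cm².
I₂ = I₁ · cos²(79°) = 15.5 · 0.03641 = 0.5644 mW/cm².
I₃ = I₂ · cos²(11°) = 0.5644 · 0.9636 = 0.5438 mW/cm².
That is 0.9852% of the incident intensity.

≈ 0.985%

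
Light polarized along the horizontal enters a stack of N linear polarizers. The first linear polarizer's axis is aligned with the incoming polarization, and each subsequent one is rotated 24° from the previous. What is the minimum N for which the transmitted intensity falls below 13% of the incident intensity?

N = 13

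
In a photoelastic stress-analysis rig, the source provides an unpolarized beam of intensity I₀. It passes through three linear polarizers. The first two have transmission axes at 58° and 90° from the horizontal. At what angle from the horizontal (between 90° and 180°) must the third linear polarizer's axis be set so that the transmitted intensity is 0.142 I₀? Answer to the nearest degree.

θ ≈ 141°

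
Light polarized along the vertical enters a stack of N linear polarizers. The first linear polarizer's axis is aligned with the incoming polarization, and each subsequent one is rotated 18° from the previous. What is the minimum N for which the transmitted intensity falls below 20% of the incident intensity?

First polarizer is aligned with the polarization: full transmission.
Each further stage multiplies by cos²(18°) = 0.9045.
After N polarizers: T = 0.9045^(N−1). Require T < 0.20 ⇒ N−1 > ln(0.20)/ln(0.9045) = 16.04, so N−1 ≥ 17 and N = 18.
Check: N=18 gives T = 0.1816 < 0.20; N=17 gives T = 0.2007.

N = 18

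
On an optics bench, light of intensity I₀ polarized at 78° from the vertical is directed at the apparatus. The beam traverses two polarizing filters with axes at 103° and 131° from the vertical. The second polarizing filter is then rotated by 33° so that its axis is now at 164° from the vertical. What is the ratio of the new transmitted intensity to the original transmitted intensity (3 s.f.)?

I_new/I_old ≈ 0.301

Before rotation:
I₁ = I₀ cos²(103° − 78°) = I₀ cos²(25°) = 0.8214 I₀.
I₂ = I₁ cos²(131° − 103°) = 0.8214 I₀ · cos²(28°) = 0.6404 I₀.
After rotation:
I₁ = I₀ cos²(103° − 78°) = I₀ cos²(25°) = 0.8214 I₀.
I₂ = I₁ cos²(164° − 103°) = 0.8214 I₀ · cos²(61°) = 0.1931 I₀.
Ratio = 0.1931 / 0.6404 = 0.3015.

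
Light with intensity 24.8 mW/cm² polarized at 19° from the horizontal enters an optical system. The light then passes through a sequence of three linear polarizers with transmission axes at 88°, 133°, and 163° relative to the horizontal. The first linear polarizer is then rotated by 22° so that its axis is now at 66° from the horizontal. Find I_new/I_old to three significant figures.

I_new/I_old ≈ 1.11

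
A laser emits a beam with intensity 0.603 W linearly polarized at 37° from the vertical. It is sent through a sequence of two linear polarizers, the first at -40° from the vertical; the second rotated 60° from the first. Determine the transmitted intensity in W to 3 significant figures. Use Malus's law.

By Malus's law, I₁ = 0.603 W · cos²(77°) = 0.03051 W.
I₂ = I₁ · cos²(60°) = 0.03051 · 0.25 = 0.007628 W.

I ≈ 0.00763 W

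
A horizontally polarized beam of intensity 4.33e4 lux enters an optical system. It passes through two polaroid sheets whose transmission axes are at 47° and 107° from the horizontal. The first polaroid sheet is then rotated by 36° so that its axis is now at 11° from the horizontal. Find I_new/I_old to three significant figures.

I_new/I_old ≈ 0.0905

Before rotation:
By Malus's law, I₁ = I₀ cos²(47° − 0°) = I₀ cos²(47°) = 0.4651 I₀.
I₂ = I₁ cos²(107° − 47°) = 0.4651 I₀ · cos²(60°) = 0.1163 I₀.
After rotation:
I₁ = I₀ cos²(11° − 0°) = I₀ cos²(11°) = 0.9636 I₀.
Angle between axes 1 and 2: 84°. I₂ = 0.9636 I₀ · cos²(84°) = 0.01053 I₀.
Ratio = 0.01053 / 0.1163 = 0.09054.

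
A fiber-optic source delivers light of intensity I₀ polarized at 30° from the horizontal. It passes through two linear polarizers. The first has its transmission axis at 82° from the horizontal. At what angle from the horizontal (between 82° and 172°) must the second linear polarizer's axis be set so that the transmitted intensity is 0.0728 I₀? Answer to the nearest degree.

θ ≈ 146°

By Malus's law, I₁ = I₀ cos²(82° − 30°) = I₀ cos²(52°) = 0.379 I₀.
Need I₂/I₀ = 0.0728, so cos²(θ − 82°) = 0.0728 / 0.379 = 0.1921.
θ − 82° = arccos(√0.1921) = 64.0°, giving θ ≈ 82 + 64.0 = 146.0°.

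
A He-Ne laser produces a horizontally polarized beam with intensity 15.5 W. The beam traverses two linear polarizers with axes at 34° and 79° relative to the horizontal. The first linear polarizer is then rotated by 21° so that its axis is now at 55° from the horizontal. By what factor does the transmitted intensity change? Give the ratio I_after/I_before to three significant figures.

I_new/I_old ≈ 0.799

Before rotation:
I₁ = I₀ cos²(34° − 0°) = I₀ cos²(34°) = 0.6873 I₀.
I₂ = I₁ cos²(79° − 34°) = 0.6873 I₀ · cos²(45°) = 0.3437 I₀.
After rotation:
I₁ = I₀ cos²(55° − 0°) = I₀ cos²(55°) = 0.329 I₀.
I₂ = I₁ cos²(79° − 55°) = 0.329 I₀ · cos²(24°) = 0.2746 I₀.
Ratio = 0.2746 / 0.3437 = 0.799.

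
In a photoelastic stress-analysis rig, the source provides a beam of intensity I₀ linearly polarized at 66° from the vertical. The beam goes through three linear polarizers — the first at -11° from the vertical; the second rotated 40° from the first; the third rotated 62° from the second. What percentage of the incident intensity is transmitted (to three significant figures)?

≈ 0.654%

I₁ = I₀ cos²(-11° − 66°) = I₀ cos²(77°) = 0.0506 I₀.
I₂ = I₁ cos²(40°) = 0.0506 · 0.5868 I₀ = 0.0297 I₀.
I₃ = I₂ cos²(62°) = 0.0297 · 0.2204 I₀ = 0.006545 I₀.
That is 0.6545% of the incident intensity.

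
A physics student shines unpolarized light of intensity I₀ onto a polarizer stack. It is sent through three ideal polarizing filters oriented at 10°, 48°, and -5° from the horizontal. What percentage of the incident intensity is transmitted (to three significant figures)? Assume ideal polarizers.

≈ 11.2%

Unpolarized light through the first polarizer → I₁ = ½ I₀, now polarized at 10°.
I₂ = I₁ cos²(48° − 10°) = 0.5 I₀ · cos²(38°) = 0.3105 I₀.
I₃ = I₂ cos²(-5° − 48°) = 0.3105 I₀ · cos²(53°) = 0.1125 I₀.
That is 11.25% of the incident intensity.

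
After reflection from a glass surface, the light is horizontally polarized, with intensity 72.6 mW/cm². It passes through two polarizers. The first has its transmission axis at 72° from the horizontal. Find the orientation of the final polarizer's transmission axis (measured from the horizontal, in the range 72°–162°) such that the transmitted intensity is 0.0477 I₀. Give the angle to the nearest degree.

θ ≈ 117°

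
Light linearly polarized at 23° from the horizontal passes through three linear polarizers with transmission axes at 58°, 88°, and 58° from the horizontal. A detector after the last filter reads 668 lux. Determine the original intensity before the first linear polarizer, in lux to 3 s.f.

I₀ ≈ 1770 lux

I₁ = I₀ cos²(58° − 23°) = I₀ cos²(35°) = 0.671 I₀.
I₂ = I₁ cos²(88° − 58°) = 0.671 I₀ · cos²(30°) = 0.5033 I₀.
I₃ = I₂ cos²(58° − 88°) = 0.5033 I₀ · cos²(30°) = 0.3774 I₀.
So 668 lux = 0.3774 I₀, giving I₀ = 668/0.3774 = 1770 lux.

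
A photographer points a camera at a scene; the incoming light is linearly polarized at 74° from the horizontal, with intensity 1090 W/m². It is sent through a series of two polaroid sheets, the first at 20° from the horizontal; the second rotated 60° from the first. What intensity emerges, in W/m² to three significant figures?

I ≈ 94.1 W/m²

I₁ = 1090 W/m² · cos²(54°) = 376.6 W/m².
I₂ = I₁ · cos²(60°) = 376.6 · 0.25 = 94.15 W/m².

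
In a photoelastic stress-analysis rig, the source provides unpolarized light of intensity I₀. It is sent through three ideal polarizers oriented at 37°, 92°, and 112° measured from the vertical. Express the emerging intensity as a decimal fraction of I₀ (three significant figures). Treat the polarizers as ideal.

≈ 0.145 I₀

Unpolarized light through the first polarizer → I₁ = ½ I₀, now polarized at 37°.
I₂ = I₁ cos²(92° − 37°) = 0.5 I₀ · cos²(55°) = 0.1645 I₀.
I₃ = I₂ cos²(112° − 92°) = 0.1645 I₀ · cos²(20°) = 0.1453 I₀.
Transmitted fraction = 0.1453.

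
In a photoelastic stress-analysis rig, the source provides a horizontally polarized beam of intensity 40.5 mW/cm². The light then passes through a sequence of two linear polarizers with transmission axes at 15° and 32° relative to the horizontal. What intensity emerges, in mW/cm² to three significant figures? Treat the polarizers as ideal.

I ≈ 34.6 mW/cm²

I₁ = 40.5 mW/cm² · cos²(15°) = 37.79 mW/cm².
I₂ = I₁ · cos²(17°) = 37.79 · 0.9145 = 34.56 mW/cm².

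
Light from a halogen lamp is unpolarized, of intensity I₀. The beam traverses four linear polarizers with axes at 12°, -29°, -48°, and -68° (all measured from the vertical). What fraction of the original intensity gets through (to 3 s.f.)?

Unpolarized light through the first polarizer → I₁ = ½ I₀, now polarized at 12°.
I₂ = I₁ cos²(-29° − 12°) = 0.5 I₀ · cos²(41°) = 0.2848 I₀.
I₃ = I₂ cos²(-48° + 29°) = 0.2848 I₀ · cos²(19°) = 0.2546 I₀.
I₄ = I₃ cos²(-68° + 48°) = 0.2546 I₀ · cos²(20°) = 0.2248 I₀.
Transmitted fraction = 0.2248.

≈ 0.225 I₀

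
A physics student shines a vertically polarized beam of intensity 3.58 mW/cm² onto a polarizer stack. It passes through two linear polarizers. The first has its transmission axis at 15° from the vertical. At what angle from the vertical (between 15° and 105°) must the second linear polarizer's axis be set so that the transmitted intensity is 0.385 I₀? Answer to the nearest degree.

I₁ = I₀ cos²(15° − 0°) = I₀ cos²(15°) = 0.933 I₀.
Need I₂/I₀ = 0.385, so cos²(θ − 15°) = 0.385 / 0.933 = 0.4126.
θ − 15° = arccos(√0.4126) = 50.0°, giving θ ≈ 15 + 50.0 = 65.0°.

θ ≈ 65°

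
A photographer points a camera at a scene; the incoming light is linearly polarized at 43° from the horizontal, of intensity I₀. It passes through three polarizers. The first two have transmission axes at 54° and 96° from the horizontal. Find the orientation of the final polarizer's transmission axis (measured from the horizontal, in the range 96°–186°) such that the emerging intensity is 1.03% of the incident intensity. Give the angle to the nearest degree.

θ ≈ 178°

By Malus's law, I₁ = I₀ cos²(54° − 43°) = I₀ cos²(11°) = 0.9636 I₀.
I₂ = I₁ cos²(96° − 54°) = 0.9636 I₀ · cos²(42°) = 0.5322 I₀.
Need I₃/I₀ = 0.0103, so cos²(θ − 96°) = 0.0103 / 0.5322 = 0.01936.
θ − 96° = arccos(√0.01936) = 82.0°, giving θ ≈ 96 + 82.0 = 178.0°.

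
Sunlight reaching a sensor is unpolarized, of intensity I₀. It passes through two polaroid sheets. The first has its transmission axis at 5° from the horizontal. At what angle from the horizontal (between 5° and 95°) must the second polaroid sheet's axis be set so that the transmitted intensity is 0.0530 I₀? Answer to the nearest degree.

θ ≈ 76°

Unpolarized light through the first polarizer → I₁ = ½ I₀, now polarized at 5°.
Need I₂/I₀ = 0.053, so cos²(θ − 5°) = 0.053 / 0.5 = 0.106.
θ − 5° = arccos(√0.106) = 71.0°, giving θ ≈ 5 + 71.0 = 76.0°.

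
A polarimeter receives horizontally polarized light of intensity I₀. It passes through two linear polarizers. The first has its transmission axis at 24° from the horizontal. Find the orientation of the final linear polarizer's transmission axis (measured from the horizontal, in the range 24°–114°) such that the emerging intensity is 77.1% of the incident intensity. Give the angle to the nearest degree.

I₁ = I₀ cos²(24° − 0°) = I₀ cos²(24°) = 0.8346 I₀.
Need I₂/I₀ = 0.771, so cos²(θ − 24°) = 0.771 / 0.8346 = 0.9238.
θ − 24° = arccos(√0.9238) = 16.0°, giving θ ≈ 24 + 16.0 = 40.0°.

θ ≈ 40°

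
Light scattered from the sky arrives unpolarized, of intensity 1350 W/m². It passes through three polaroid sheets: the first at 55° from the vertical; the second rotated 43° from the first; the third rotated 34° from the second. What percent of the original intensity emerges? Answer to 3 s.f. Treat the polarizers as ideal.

Unpolarized light through the first polarizer → I₁ = 1350 W/m²/2 = 675 W/m², polarized at 55°.
I₂ = I₁ · cos²(43°) = 675 · 0.5349 = 361 W/m².
I₃ = I₂ · cos²(34°) = 361 · 0.6873 = 248.1 W/m².
That is 18.38% of the incident intensity.

≈ 18.4%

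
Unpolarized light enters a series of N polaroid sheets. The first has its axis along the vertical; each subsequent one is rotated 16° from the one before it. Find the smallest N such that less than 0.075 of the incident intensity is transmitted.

First polarizer halves the unpolarized light: factor 1/2.
Each further stage multiplies by cos²(16°) = 0.924.
After N polarizers: T = 0.5·0.924^(N−1). Require T < 0.075 ⇒ N−1 > ln(0.075/0.5)/ln(0.924) = 24.01, so N−1 ≥ 25 and N = 26.
Check: N=26 gives T = 0.06935 < 0.075; N=25 gives T = 0.07505.

N = 26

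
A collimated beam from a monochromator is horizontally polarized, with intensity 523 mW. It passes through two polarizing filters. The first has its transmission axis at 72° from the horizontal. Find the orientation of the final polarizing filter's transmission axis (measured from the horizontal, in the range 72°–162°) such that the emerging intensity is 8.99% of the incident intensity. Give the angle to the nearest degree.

I₁ = I₀ cos²(72° − 0°) = I₀ cos²(72°) = 0.09549 I₀.
Need I₂/I₀ = 0.0899, so cos²(θ − 72°) = 0.0899 / 0.09549 = 0.9414.
θ − 72° = arccos(√0.9414) = 14.0°, giving θ ≈ 72 + 14.0 = 86.0°.

θ ≈ 86°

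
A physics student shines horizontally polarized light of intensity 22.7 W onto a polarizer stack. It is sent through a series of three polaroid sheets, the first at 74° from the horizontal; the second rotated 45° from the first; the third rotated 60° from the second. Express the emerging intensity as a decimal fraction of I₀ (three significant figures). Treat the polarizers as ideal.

I/I₀ ≈ 0.00950

I₁ = 22.7 W · cos²(74°) = 1.725 W.
I₂ = I₁ · cos²(45°) = 1.725 · 0.5 = 0.8623 W.
I₃ = I₂ · cos²(60°) = 0.8623 · 0.25 = 0.2156 W.
Transmitted fraction = 0.009497.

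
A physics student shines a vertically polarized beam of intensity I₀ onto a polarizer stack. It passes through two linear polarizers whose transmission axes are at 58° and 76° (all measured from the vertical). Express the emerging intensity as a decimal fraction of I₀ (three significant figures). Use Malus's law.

≈ 0.254 I₀

By Malus's law, I₁ = I₀ cos²(58° − 0°) = I₀ cos²(58°) = 0.2808 I₀.
I₂ = I₁ cos²(76° − 58°) = 0.2808 I₀ · cos²(18°) = 0.254 I₀.
Transmitted fraction = 0.254.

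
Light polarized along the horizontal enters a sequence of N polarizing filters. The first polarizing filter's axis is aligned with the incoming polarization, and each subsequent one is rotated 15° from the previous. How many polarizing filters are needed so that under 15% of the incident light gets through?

N = 29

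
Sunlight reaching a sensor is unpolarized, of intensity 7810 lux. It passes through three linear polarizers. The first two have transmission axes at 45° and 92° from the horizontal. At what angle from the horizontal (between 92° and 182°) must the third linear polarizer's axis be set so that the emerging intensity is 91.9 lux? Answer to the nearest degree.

θ ≈ 169°

Unpolarized light through the first polarizer → I₁ = ½ I₀, now polarized at 45°.
I₂ = I₁ cos²(92° − 45°) = 0.5 I₀ · cos²(47°) = 0.2326 I₀.
Target fraction: 91.9 / 7810 lux = 0.01177 of I₀.
Need I₃/I₀ = 0.01177, so cos²(θ − 92°) = 0.01177 / 0.2326 = 0.0506.
θ − 92° = arccos(√0.0506) = 77.0°, giving θ ≈ 92 + 77.0 = 169.0°.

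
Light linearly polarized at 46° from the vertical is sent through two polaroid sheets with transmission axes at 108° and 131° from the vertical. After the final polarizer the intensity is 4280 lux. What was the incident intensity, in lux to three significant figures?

I₀ ≈ 2.29e4 lux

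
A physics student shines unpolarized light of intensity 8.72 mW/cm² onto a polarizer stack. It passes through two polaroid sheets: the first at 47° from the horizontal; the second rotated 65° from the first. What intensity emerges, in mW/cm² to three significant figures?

Unpolarized light through the first polarizer → I₁ = 8.72 mW/cm²/2 = 4.36 mW/cm², polarized at 47°.
I₂ = I₁ · cos²(65°) = 4.36 · 0.1786 = 0.7787 mW/cm².

I ≈ 0.779 mW/cm²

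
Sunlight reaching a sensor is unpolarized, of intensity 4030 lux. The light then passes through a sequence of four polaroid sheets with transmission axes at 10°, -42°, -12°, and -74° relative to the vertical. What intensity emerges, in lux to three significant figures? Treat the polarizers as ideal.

I ≈ 126 lux

Unpolarized light through the first polarizer → I₁ = 4030 lux/2 = 2015 lux, polarized at 10°.
I₂ = I₁ · cos²(52°) = 2015 · 0.379 = 763.8 lux.
I₃ = I₂ · cos²(30°) = 763.8 · 0.75 = 572.8 lux.
I₄ = I₃ · cos²(62°) = 572.8 · 0.2204 = 126.3 lux.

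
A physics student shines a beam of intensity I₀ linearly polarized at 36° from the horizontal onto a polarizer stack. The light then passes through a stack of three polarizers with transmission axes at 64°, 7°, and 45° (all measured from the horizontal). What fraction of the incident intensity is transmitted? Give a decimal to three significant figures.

By Malus's law, I₁ = I₀ cos²(64° − 36°) = I₀ cos²(28°) = 0.7796 I₀.
I₂ = I₁ cos²(7° − 64°) = 0.7796 I₀ · cos²(57°) = 0.2313 I₀.
I₃ = I₂ cos²(45° − 7°) = 0.2313 I₀ · cos²(38°) = 0.1436 I₀.
Transmitted fraction = 0.1436.

≈ 0.144 I₀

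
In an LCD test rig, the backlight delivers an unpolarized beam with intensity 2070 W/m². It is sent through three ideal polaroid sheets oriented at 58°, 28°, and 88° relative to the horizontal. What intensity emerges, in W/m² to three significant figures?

Unpolarized light through the first polarizer → I₁ = 2070 W/m²/2 = 1035 W/m², polarized at 58°.
I₂ = I₁ · cos²(30°) = 1035 · 0.75 = 776.3 W/m².
I₃ = I₂ · cos²(60°) = 776.3 · 0.25 = 194.1 W/m².

I ≈ 194 W/m²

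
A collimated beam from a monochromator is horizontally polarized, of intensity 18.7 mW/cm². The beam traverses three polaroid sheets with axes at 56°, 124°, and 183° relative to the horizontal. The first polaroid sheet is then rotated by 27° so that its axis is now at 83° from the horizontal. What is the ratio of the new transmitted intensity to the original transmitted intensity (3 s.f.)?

I_new/I_old ≈ 0.193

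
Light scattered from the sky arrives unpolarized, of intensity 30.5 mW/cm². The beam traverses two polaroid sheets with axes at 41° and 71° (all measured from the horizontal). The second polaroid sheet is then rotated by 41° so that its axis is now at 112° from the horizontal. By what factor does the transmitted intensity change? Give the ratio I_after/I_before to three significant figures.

Before rotation:
Unpolarized light through the first polarizer → I₁ = ½ I₀, now polarized at 41°.
I₂ = I₁ cos²(71° − 41°) = 0.5 I₀ · cos²(30°) = 0.375 I₀.
After rotation:
Unpolarized light through the first polarizer → I₁ = ½ I₀, now polarized at 41°.
I₂ = I₁ cos²(112° − 41°) = 0.5 I₀ · cos²(71°) = 0.053 I₀.
Ratio = 0.053 / 0.375 = 0.1413.

I_new/I_old ≈ 0.141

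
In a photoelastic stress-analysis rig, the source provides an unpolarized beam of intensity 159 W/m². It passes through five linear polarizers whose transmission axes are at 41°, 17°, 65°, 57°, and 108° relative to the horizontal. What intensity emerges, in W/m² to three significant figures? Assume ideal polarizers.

I ≈ 11.5 W/m²

Unpolarized light through the first polarizer → I₁ = 159 W/m²/2 = 79.5 W/m², polarized at 41°.
I₂ = I₁ · cos²(24°) = 79.5 · 0.8346 = 66.35 W/m².
I₃ = I₂ · cos²(48°) = 66.35 · 0.4477 = 29.71 W/m².
I₄ = I₃ · cos²(8°) = 29.71 · 0.9806 = 29.13 W/m².
I₅ = I₄ · cos²(51°) = 29.13 · 0.396 = 11.54 W/m².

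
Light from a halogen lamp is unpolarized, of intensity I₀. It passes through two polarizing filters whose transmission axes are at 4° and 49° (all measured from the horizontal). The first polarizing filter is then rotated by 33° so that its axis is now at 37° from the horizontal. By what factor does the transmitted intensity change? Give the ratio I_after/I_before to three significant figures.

Before rotation:
Unpolarized light through the first polarizer → I₁ = ½ I₀, now polarized at 4°.
I₂ = I₁ cos²(49° − 4°) = 0.5 I₀ · cos²(45°) = 0.25 I₀.
After rotation:
Unpolarized light through the first polarizer → I₁ = ½ I₀, now polarized at 37°.
I₂ = I₁ cos²(49° − 37°) = 0.5 I₀ · cos²(12°) = 0.4784 I₀.
Ratio = 0.4784 / 0.25 = 1.914.

I_new/I_old ≈ 1.91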